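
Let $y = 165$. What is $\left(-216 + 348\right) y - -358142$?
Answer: $379922$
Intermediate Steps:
$\left(-216 + 348\right) y - -358142 = \left(-216 + 348\right) 165 - -358142 = 132 \cdot 165 + 358142 = 21780 + 358142 = 379922$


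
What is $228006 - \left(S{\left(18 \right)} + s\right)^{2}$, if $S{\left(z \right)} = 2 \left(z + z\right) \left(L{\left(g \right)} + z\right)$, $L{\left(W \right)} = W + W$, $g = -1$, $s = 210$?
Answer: $-1627038$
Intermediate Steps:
$L{\left(W \right)} = 2 W$
$S{\left(z \right)} = 4 z \left(-2 + z\right)$ ($S{\left(z \right)} = 2 \left(z + z\right) \left(2 \left(-1\right) + z\right) = 2 \cdot 2 z \left(-2 + z\right) = 4 z \left(-2 + z\right)$)
$228006 - \left(S{\left(18 \right)} + s\right)^{2} = 228006 - \left(4 \cdot 18 \left(-2 + 18\right) + 210\right)^{2} = 228006 - \left(4 \cdot 18 \cdot 16 + 210\right)^{2} = 228006 - \left(1152 + 210\right)^{2} = 228006 - 1362^{2} = 228006 - 1855044 = -1627038$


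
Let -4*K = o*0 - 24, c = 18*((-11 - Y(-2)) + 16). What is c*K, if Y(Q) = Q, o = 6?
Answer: 756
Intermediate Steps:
c = 126 (c = 18*((-11 - 1*(-2)) + 16) = 18*((-11 + 2) + 16) = 18*(-9 + 16) = 18*7 = 126)
K = 6 (K = -(6*0 - 24)/4 = -(0 - 24)/4 = -¼*(-24) = 6)
c*K = 126*6 = 756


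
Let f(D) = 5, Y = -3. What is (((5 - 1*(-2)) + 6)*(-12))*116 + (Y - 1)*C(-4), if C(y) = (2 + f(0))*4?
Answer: -18208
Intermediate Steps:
C(y) = 28 (C(y) = (2 + 5)*4 = 7*4 = 28)
(((5 - 1*(-2)) + 6)*(-12))*116 + (Y - 1)*C(-4) = (((5 - 1*(-2)) + 6)*(-12))*116 + (-3 - 1)*28 = (((5 + 2) + 6)*(-12))*116 - 4*28 = ((7 + 6)*(-12))*116 - 112 = (13*(-12))*116 - 112 = -156*116 - 112 = -18096 - 112 = -18208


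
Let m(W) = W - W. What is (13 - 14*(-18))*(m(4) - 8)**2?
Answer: 16960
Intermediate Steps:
m(W) = 0
(13 - 14*(-18))*(m(4) - 8)**2 = (13 - 14*(-18))*(0 - 8)**2 = (13 + 252)*(-8)**2 = 265*64 = 16960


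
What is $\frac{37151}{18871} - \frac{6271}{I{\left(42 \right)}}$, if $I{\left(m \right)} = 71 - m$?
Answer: $- \frac{117262662}{547259} \approx -214.27$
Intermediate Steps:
$\frac{37151}{18871} - \frac{6271}{I{\left(42 \right)}} = \frac{37151}{18871} - \frac{6271}{71 - 42} = 37151 \cdot \frac{1}{18871} - \frac{6271}{71 - 42} = \frac{37151}{18871} - \frac{6271}{29} = - \frac{117262662}{547259}$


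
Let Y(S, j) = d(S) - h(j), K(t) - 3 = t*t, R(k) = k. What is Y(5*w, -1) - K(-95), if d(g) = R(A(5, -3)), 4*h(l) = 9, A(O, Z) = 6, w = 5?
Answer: -36097/4 ≈ -9024.3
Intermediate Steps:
h(l) = 9/4 (h(l) = (1/4)*9 = 9/4)
d(g) = 6
K(t) = 3 + t**2 (K(t) = 3 + t*t = 3 + t**2)
Y(S, j) = 15/4 (Y(S, j) = 6 - 1*9/4 = 6 - 9/4 = 15/4)
Y(5*w, -1) - K(-95) = 15/4 - (3 + (-95)**2) = 15/4 - (3 + 9025) = 15/4 - 1*9028 = 15/4 - 9028 = -36097/4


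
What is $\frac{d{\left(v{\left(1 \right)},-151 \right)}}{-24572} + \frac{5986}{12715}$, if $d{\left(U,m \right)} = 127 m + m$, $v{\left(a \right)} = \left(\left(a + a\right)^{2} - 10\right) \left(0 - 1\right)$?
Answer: $\frac{98210878}{78108245} \approx 1.2574$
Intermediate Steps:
$v{\left(a \right)} = 10 - 4 a^{2}$ ($v{\left(a \right)} = \left(\left(2 a\right)^{2} - 10\right) \left(-1\right) = \left(4 a^{2} - 10\right) \left(-1\right) = \left(-10 + 4 a^{2}\right) \left(-1\right) = 10 - 4 a^{2}$)
$d{\left(U,m \right)} = 128 m$
$\frac{d{\left(v{\left(1 \right)},-151 \right)}}{-24572} + \frac{5986}{12715} = \frac{128 \left(-151\right)}{-24572} + \frac{5986}{12715} = \left(-19328\right) \left(- \frac{1}{24572}\right) + 5986 \cdot \frac{1}{12715} = \frac{4832}{6143} + \frac{5986}{12715} = \frac{98210878}{78108245}$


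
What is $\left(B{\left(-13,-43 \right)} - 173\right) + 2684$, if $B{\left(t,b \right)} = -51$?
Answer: $2460$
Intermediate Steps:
$\left(B{\left(-13,-43 \right)} - 173\right) + 2684 = \left(-51 - 173\right) + 2684 = -224 + 2684 = 2460$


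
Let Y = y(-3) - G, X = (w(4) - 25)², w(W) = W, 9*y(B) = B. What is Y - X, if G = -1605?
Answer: 3491/3 ≈ 1163.7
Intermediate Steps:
y(B) = B/9
X = 441 (X = (4 - 25)² = (-21)² = 441)
Y = 4814/3 (Y = (⅑)*(-3) - 1*(-1605) = -⅓ + 1605 = 4814/3 ≈ 1604.7)
Y - X = 4814/3 - 1*441 = 4814/3 - 441 = 3491/3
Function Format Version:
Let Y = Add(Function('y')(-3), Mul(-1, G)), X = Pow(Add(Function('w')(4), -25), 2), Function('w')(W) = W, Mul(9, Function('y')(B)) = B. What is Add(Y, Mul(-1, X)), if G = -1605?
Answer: Rational(3491, 3) ≈ 1163.7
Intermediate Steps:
Function('y')(B) = Mul(Rational(1, 9), B)
X = 441 (X = Pow(Add(4, -25), 2) = Pow(-21, 2) = 441)
Y = Rational(4814, 3) (Y = Add(Mul(Rational(1, 9), -3), Mul(-1, -1605)) = Add(Rational(-1, 3), 1605) = Rational(4814, 3) ≈ 1604.7)
Add(Y, Mul(-1, X)) = Add(Rational(4814, 3), Mul(-1, 441)) = Add(Rational(4814, 3), -441) = Rational(3491, 3)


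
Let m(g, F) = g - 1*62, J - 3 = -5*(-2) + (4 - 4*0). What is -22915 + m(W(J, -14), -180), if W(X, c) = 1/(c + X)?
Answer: -68930/3 ≈ -22977.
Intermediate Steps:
J = 17 (J = 3 + (-5*(-2) + (4 - 4*0)) = 3 + (10 + (4 + 0)) = 3 + (10 + 4) = 3 + 14 = 17)
W(X, c) = 1/(X + c)
m(g, F) = -62 + g (m(g, F) = g - 62 = -62 + g)
-22915 + m(W(J, -14), -180) = -22915 + (-62 + 1/(17 - 14)) = -22915 + (-62 + 1/3) = -22915 - 185/3 = -68930/3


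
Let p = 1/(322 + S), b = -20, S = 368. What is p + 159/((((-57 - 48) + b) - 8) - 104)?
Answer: -36491/54510 ≈ -0.66944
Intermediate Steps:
p = 1/690 (p = 1/(322 + 368) = 1/690 ≈ 0.0014493)
p + 159/((((-57 - 48) + b) - 8) - 104) = 1/690 + 159/((((-57 - 48) - 20) - 8) - 104) = 1/690 + 159/(((-105 - 20) - 8) - 104) = 1/690 + 159/((-125 - 8) - 104) = 1/690 + 159/(-133 - 104) = 1/690 + 159/(-237) = 1/690 + 159*(-1/237) = 1/690 - 53/79 = -36491/54510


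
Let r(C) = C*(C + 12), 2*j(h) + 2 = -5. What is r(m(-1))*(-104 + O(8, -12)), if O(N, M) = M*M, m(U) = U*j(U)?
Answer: 2170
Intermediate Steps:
j(h) = -7/2 (j(h) = -1 + (½)*(-5) = -1 - 5/2 = -7/2)
m(U) = -7*U/2 (m(U) = U*(-7/2) = -7*U/2)
O(N, M) = M²
r(C) = C*(12 + C)
r(m(-1))*(-104 + O(8, -12)) = ((-7/2*(-1))*(12 - 7/2*(-1)))*(-104 + (-12)²) = (7*(12 + 7/2)/2)*(-104 + 144) = ((7/2)*(31/2))*40 = (217/4)*40 = 2170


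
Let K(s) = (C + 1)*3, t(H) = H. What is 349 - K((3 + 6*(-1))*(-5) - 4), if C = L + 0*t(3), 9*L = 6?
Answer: 344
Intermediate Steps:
L = ⅔ (L = (⅑)*6 = ⅔ ≈ 0.66667)
C = ⅔ (C = ⅔ + 0*3 = ⅔ + 0 = ⅔ ≈ 0.66667)
K(s) = 5 (K(s) = (⅔ + 1)*3 = (5/3)*3 = 5)
349 - K((3 + 6*(-1))*(-5) - 4) = 349 - 1*5 = 349 - 5 = 344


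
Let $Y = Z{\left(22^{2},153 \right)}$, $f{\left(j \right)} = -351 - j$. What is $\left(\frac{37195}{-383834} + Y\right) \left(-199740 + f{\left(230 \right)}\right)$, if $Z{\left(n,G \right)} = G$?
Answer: $- \frac{1068792790877}{34894} \approx -3.063 \cdot 10^{7}$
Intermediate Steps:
$Y = 153$
$\left(\frac{37195}{-383834} + Y\right) \left(-199740 + f{\left(230 \right)}\right) = \left(\frac{37195}{-383834} + 153\right) \left(-199740 - 581\right) = \left(37195 \left(- \frac{1}{383834}\right) + 153\right) \left(-199740 - 581\right) = \left(- \frac{37195}{383834} + 153\right) \left(-199740 - 581\right) = \frac{58689407}{383834} \left(-200321\right) = - \frac{1068792790877}{34894}$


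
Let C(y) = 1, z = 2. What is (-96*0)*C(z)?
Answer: 0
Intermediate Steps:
(-96*0)*C(z) = -96*0*1 = 0*1 = 0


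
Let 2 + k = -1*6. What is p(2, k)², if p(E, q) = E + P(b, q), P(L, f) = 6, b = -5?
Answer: 64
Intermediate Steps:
k = -8 (k = -2 - 1*6 = -2 - 6 = -8)
p(E, q) = 6 + E (p(E, q) = E + 6 = 6 + E)
p(2, k)² = (6 + 2)² = 8² = 64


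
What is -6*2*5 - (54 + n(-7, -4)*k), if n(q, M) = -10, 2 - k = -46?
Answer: 366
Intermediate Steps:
k = 48 (k = 2 - 1*(-46) = 2 + 46 = 48)
-6*2*5 - (54 + n(-7, -4)*k) = -6*2*5 - (54 - 10*48) = -12*5 - (54 - 480) = -60 - 1*(-426) = -60 + 426 = 366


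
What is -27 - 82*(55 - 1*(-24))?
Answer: -6505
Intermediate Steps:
-27 - 82*(55 - 1*(-24)) = -27 - 82*(55 + 24) = -27 - 82*79 = -27 - 6478 = -6505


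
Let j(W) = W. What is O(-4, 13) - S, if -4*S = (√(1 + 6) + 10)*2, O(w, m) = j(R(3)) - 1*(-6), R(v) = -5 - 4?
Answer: 2 + √7/2 ≈ 3.3229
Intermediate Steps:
R(v) = -9
O(w, m) = -3 (O(w, m) = -9 - 1*(-6) = -9 + 6 = -3)
S = -5 - √7/2 (S = -(√(1 + 6) + 10)*2/4 = -(√7 + 10)*2/4 = -(10 + √7)*2/4 = -(20 + 2*√7)/4 = -5 - √7/2 ≈ -6.3229)
O(-4, 13) - S = -3 - (-5 - √7/2) = -3 + (5 + √7/2) = 2 + √7/2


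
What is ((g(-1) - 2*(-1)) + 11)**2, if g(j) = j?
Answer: 144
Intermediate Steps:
((g(-1) - 2*(-1)) + 11)**2 = ((-1 - 2*(-1)) + 11)**2 = ((-1 + 2) + 11)**2 = (1 + 11)**2 = 12**2 = 144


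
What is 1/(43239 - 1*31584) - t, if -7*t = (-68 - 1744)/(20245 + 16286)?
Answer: -110387/15769215 ≈ -0.0070002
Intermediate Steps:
t = 604/85239 (t = -(-68 - 1744)/(7*(20245 + 16286)) = -(-1812)/(7*36531) = -⅐*(-604/12177) = 604/85239 ≈ 0.0070860)
1/(43239 - 1*31584) - t = 1/(43239 - 1*31584) - 1*604/85239 = 1/(43239 - 31584) - 604/85239 = 1/11655 - 604/85239 = -110387/15769215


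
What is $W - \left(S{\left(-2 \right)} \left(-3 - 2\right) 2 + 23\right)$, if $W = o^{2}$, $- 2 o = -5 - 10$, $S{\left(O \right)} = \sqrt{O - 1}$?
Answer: $\frac{133}{4} + 10 i \sqrt{3} \approx 33.25 + 17.32 i$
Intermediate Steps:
$S{\left(O \right)} = \sqrt{-1 + O}$
$o = \frac{15}{2}$ ($o = - \frac{-5 - 10}{2} = \left(- \frac{1}{2}\right) \left(-15\right) = \frac{15}{2} \approx 7.5$)
$W = \frac{225}{4}$ ($W = \left(\frac{15}{2}\right)^{2} = \frac{225}{4} \approx 56.25$)
$W - \left(S{\left(-2 \right)} \left(-3 - 2\right) 2 + 23\right) = \frac{225}{4} - \left(\sqrt{-1 - 2} \left(-3 - 2\right) 2 + 23\right) = \frac{225}{4} - \left(\sqrt{-3} \left(\left(-5\right) 2\right) + 23\right) = \frac{225}{4} - \left(i \sqrt{3} \left(-10\right) + 23\right) = \frac{225}{4} - \left(- 10 i \sqrt{3} + 23\right) = \frac{225}{4} - \left(23 - 10 i \sqrt{3}\right) = \frac{133}{4} + 10 i \sqrt{3}$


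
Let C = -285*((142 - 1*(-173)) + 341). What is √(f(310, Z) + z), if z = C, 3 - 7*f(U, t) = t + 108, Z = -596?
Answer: 13*I*√54187/7 ≈ 432.31*I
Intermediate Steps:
f(U, t) = -15 - t/7 (f(U, t) = 3/7 - (t + 108)/7 = 3/7 - (108 + t)/7 = 3/7 + (-108/7 - t/7) = -15 - t/7)
C = -186960 (C = -285*((142 + 173) + 341) = -285*(315 + 341) = -285*656 = -186960)
z = -186960
√(f(310, Z) + z) = √((-15 - ⅐*(-596)) - 186960) = √((-15 + 596/7) - 186960) = √(491/7 - 186960) = √(-1308229/7) = 13*I*√54187/7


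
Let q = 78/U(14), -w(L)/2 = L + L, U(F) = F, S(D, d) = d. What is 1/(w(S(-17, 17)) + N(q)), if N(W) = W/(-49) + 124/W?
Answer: -13377/613433 ≈ -0.021807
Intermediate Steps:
w(L) = -4*L (w(L) = -2*(L + L) = -4*L)
q = 39/7 (q = 78/14 = 78*(1/14) = 39/7 ≈ 5.5714)
N(W) = 124/W - W/49 (N(W) = W*(-1/49) + 124/W = -W/49 + 124/W = 124/W - W/49)
1/(w(S(-17, 17)) + N(q)) = 1/(-4*17 + (124/(39/7) - 1/49*39/7)) = 1/(-68 + (124*(7/39) - 39/343)) = 1/(-68 + (868/39 - 39/343)) = 1/(-68 + 296203/13377) = 1/(-613433/13377) = -13377/613433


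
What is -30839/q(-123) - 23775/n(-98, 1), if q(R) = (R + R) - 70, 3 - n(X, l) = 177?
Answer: 2146481/9164 ≈ 234.23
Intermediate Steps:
n(X, l) = -174 (n(X, l) = 3 - 1*177 = 3 - 177 = -174)
q(R) = -70 + 2*R (q(R) = 2*R - 70 = -70 + 2*R)
-30839/q(-123) - 23775/n(-98, 1) = -30839/(-70 + 2*(-123)) - 23775/(-174) = -30839/(-70 - 246) - 23775*(-1/174) = -30839/(-316) + 7925/58 = -30839*(-1/316) + 7925/58 = 30839/316 + 7925/58 = 2146481/9164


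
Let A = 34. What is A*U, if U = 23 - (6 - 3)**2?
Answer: 476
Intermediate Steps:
U = 14 (U = 23 - 1*3**2 = 23 - 1*9 = 23 - 9 = 14)
A*U = 34*14 = 476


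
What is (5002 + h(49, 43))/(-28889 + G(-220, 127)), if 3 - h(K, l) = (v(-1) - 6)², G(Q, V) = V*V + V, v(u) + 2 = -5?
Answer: -1612/4211 ≈ -0.38281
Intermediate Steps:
v(u) = -7 (v(u) = -2 - 5 = -7)
G(Q, V) = V + V² (G(Q, V) = V² + V = V + V²)
h(K, l) = -166 (h(K, l) = 3 - (-7 - 6)² = 3 - 1*(-13)² = 3 - 1*169 = 3 - 169 = -166)
(5002 + h(49, 43))/(-28889 + G(-220, 127)) = (5002 - 166)/(-28889 + 127*(1 + 127)) = 4836/(-28889 + 127*128) = 4836/(-28889 + 16256) = 4836/(-12633) = 4836*(-1/12633) = -1612/4211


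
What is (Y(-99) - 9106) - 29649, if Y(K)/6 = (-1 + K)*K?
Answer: 20645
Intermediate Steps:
Y(K) = 6*K*(-1 + K) (Y(K) = 6*((-1 + K)*K) = 6*(K*(-1 + K)) = 6*K*(-1 + K))
(Y(-99) - 9106) - 29649 = (6*(-99)*(-1 - 99) - 9106) - 29649 = (6*(-99)*(-100) - 9106) - 29649 = (59400 - 9106) - 29649 = 50294 - 29649 = 20645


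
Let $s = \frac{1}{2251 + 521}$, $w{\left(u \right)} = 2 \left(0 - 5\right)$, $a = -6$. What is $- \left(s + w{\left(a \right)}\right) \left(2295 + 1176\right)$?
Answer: $\frac{32070883}{924} \approx 34709.0$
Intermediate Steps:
$w{\left(u \right)} = -10$ ($w{\left(u \right)} = 2 \left(-5\right) = -10$)
$s = \frac{1}{2772} \approx 0.00036075$
$- \left(s + w{\left(a \right)}\right) \left(2295 + 1176\right) = - \left(\frac{1}{2772} - 10\right) \left(2295 + 1176\right) = - \frac{\left(-27719\right) 3471}{2772} = \left(-1\right) \left(- \frac{32070883}{924}\right) = \frac{32070883}{924}$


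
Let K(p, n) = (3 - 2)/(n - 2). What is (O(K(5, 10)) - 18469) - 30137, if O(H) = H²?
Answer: -3110783/64 ≈ -48606.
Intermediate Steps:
K(p, n) = 1/(-2 + n)
(O(K(5, 10)) - 18469) - 30137 = ((1/(-2 + 10))² - 18469) - 30137 = ((1/8)² - 18469) - 30137 = ((⅛)² - 18469) - 30137 = (1/64 - 18469) - 30137 = -1182015/64 - 30137 = -3110783/64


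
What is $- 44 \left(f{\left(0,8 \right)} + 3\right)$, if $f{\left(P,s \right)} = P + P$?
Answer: $-132$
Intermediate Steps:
$f{\left(P,s \right)} = 2 P$
$- 44 \left(f{\left(0,8 \right)} + 3\right) = - 44 \left(2 \cdot 0 + 3\right) = - 44 \left(0 + 3\right) = \left(-44\right) 3 = -132$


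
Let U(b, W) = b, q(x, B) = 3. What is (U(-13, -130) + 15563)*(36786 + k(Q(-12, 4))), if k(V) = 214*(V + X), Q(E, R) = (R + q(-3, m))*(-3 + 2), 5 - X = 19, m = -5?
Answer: 502140600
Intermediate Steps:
X = -14 (X = 5 - 1*19 = 5 - 19 = -14)
Q(E, R) = -3 - R (Q(E, R) = (R + 3)*(-3 + 2) = (3 + R)*(-1) = -3 - R)
k(V) = -2996 + 214*V (k(V) = 214*(V - 14) = 214*(-14 + V) = -2996 + 214*V)
(U(-13, -130) + 15563)*(36786 + k(Q(-12, 4))) = (-13 + 15563)*(36786 + (-2996 + 214*(-3 - 1*4))) = 15550*(36786 + (-2996 + 214*(-3 - 4))) = 15550*(36786 + (-2996 + 214*(-7))) = 15550*(36786 + (-2996 - 1498)) = 15550*(36786 - 4494) = 15550*32292 = 502140600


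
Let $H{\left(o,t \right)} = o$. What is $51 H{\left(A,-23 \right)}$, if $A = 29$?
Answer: $1479$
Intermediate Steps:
$51 H{\left(A,-23 \right)} = 51 \cdot 29 = 1479$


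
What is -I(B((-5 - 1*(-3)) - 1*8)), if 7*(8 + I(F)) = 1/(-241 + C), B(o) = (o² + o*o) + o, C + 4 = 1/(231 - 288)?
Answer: 782153/97762 ≈ 8.0006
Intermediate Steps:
C = -229/57 (C = -4 + 1/(231 - 288) = -4 + 1/(-57) = -4 - 1/57 = -229/57 ≈ -4.0175)
B(o) = o + 2*o² (B(o) = (o² + o²) + o = 2*o² + o = o + 2*o²)
I(F) = -782153/97762 (I(F) = -8 + 1/(7*(-241 - 229/57)) = -8 + 1/(7*(-13966/57)) = -8 + (⅐)*(-57/13966) = -8 - 57/97762 = -782153/97762)
-I(B((-5 - 1*(-3)) - 1*8)) = -1*(-782153/97762) = 782153/97762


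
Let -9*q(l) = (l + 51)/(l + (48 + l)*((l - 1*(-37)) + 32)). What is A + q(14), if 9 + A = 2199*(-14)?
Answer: -286023973/9288 ≈ -30795.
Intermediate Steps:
q(l) = -(51 + l)/(9*(l + (48 + l)*(69 + l))) (q(l) = -(l + 51)/(9*(l + (48 + l)*((l - 1*(-37)) + 32))) = -(51 + l)/(9*(l + (48 + l)*((l + 37) + 32))) = -(51 + l)/(9*(l + (48 + l)*((37 + l) + 32))) = -(51 + l)/(9*(l + (48 + l)*(69 + l))))
A = -30795 (A = -9 + 2199*(-14) = -9 - 30786 = -30795)
A + q(14) = -30795 + (-51 - 1*14)/(9*(3312 + 14² + 118*14)) = -30795 + (-51 - 14)/(9*(3312 + 196 + 1652)) = -30795 + (⅑)*(-65)/5160 = -30795 + (⅑)*(1/5160)*(-65) = -30795 - 13/9288 = -286023973/9288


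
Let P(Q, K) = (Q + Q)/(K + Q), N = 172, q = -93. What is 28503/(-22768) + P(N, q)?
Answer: 5580455/1798672 ≈ 3.1025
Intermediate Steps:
P(Q, K) = 2*Q/(K + Q) (P(Q, K) = (2*Q)/(K + Q) = 2*Q/(K + Q))
28503/(-22768) + P(N, q) = 28503/(-22768) + 2*172/(-93 + 172) = 28503*(-1/22768) + 2*172/79 = -28503/22768 + 2*172*(1/79) = -28503/22768 + 344/79 = 5580455/1798672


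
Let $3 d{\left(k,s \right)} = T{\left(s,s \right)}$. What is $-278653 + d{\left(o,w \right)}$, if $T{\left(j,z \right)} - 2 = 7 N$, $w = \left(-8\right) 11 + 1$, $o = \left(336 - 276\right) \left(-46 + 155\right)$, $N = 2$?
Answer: $- \frac{835943}{3} \approx -2.7865 \cdot 10^{5}$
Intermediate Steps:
$o = 6540$ ($o = 60 \cdot 109 = 6540$)
$w = -87$ ($w = -88 + 1 = -87$)
$T{\left(j,z \right)} = 16$ ($T{\left(j,z \right)} = 2 + 7 \cdot 2 = 2 + 14 = 16$)
$d{\left(k,s \right)} = \frac{16}{3}$ ($d{\left(k,s \right)} = \frac{1}{3} \cdot 16 = \frac{16}{3}$)
$-278653 + d{\left(o,w \right)} = -278653 + \frac{16}{3} = - \frac{835943}{3}$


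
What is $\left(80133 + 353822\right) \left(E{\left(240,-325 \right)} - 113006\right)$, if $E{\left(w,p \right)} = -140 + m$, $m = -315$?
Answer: $-49236968255$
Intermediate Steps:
$E{\left(w,p \right)} = -455$ ($E{\left(w,p \right)} = -140 - 315 = -455$)
$\left(80133 + 353822\right) \left(E{\left(240,-325 \right)} - 113006\right) = \left(80133 + 353822\right) \left(-455 - 113006\right) = 433955 \left(-113461\right) = -49236968255$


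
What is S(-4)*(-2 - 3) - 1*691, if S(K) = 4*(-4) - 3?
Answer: -596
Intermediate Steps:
S(K) = -19 (S(K) = -16 - 3 = -19)
S(-4)*(-2 - 3) - 1*691 = -19*(-2 - 3) - 1*691 = -19*(-5) - 691 = 95 - 691 = -596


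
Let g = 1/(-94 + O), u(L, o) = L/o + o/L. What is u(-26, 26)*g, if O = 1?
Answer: 2/93 ≈ 0.021505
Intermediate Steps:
g = -1/93 (g = 1/(-94 + 1) = 1/(-93) = -1/93 ≈ -0.010753)
u(-26, 26)*g = (-26/26 + 26/(-26))*(-1/93) = (-26*1/26 + 26*(-1/26))*(-1/93) = (-1 - 1)*(-1/93) = -2*(-1/93) = 2/93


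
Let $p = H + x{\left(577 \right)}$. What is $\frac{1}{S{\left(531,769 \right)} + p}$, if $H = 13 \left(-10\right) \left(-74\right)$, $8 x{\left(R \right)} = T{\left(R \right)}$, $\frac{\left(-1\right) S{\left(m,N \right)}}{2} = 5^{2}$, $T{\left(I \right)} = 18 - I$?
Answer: $\frac{8}{76001} \approx 0.00010526$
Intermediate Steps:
$S{\left(m,N \right)} = -50$ ($S{\left(m,N \right)} = - 2 \cdot 5^{2} = \left(-2\right) 25 = -50$)
$x{\left(R \right)} = \frac{9}{4} - \frac{R}{8}$ ($x{\left(R \right)} = \frac{18 - R}{8} = \frac{9}{4} - \frac{R}{8}$)
$H = 9620$ ($H = \left(-130\right) \left(-74\right) = 9620$)
$p = \frac{76401}{8}$ ($p = 9620 + \left(\frac{9}{4} - \frac{577}{8}\right) = 9620 - \frac{559}{8} = \frac{76401}{8} \approx 9550.1$)
$\frac{1}{S{\left(531,769 \right)} + p} = \frac{1}{-50 + \frac{76401}{8}} = \frac{1}{\frac{76001}{8}} = \frac{8}{76001}$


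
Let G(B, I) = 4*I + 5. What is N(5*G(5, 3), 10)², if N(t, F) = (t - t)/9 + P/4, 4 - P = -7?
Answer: 121/16 ≈ 7.5625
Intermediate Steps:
P = 11 (P = 4 - 1*(-7) = 4 + 7 = 11)
G(B, I) = 5 + 4*I
N(t, F) = 11/4 (N(t, F) = (t - t)/9 + 11/4 = 0*(⅑) + 11*(¼) = 0 + 11/4 = 11/4)
N(5*G(5, 3), 10)² = (11/4)² = 121/16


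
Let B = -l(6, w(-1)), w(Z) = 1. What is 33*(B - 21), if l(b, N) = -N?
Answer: -660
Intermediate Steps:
B = 1 (B = -(-1) = -1*(-1) = 1)
33*(B - 21) = 33*(1 - 21) = 33*(-20) = -660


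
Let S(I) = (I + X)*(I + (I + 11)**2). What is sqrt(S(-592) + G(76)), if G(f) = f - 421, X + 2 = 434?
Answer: I*sqrt(53915385) ≈ 7342.7*I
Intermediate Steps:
X = 432 (X = -2 + 434 = 432)
S(I) = (432 + I)*(I + (11 + I)**2) (S(I) = (I + 432)*(I + (I + 11)**2) = (432 + I)*(I + (11 + I)**2))
G(f) = -421 + f
sqrt(S(-592) + G(76)) = sqrt((52272 + (-592)**3 + 455*(-592)**2 + 10057*(-592)) + (-421 + 76)) = sqrt((52272 - 207474688 + 455*350464 - 5953744) - 345) = sqrt((52272 - 207474688 + 159461120 - 5953744) - 345) = sqrt(-53915040 - 345) = sqrt(-53915385) = I*sqrt(53915385)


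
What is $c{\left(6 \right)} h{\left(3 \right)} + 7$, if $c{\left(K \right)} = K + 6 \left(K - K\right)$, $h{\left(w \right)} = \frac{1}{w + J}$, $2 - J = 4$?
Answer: $13$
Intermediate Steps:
$J = -2$ ($J = 2 - 4 = -2$)
$h{\left(w \right)} = \frac{1}{-2 + w}$ ($h{\left(w \right)} = \frac{1}{w - 2} = \frac{1}{-2 + w}$)
$c{\left(K \right)} = K$ ($c{\left(K \right)} = K + 6 \cdot 0 = K + 0 = K$)
$c{\left(6 \right)} h{\left(3 \right)} + 7 = \frac{6}{-2 + 3} + 7 = \frac{6}{1} + 7 = 6 \cdot 1 + 7 = 6 + 7 = 13$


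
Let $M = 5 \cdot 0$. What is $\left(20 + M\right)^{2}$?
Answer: $400$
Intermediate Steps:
$M = 0$
$\left(20 + M\right)^{2} = \left(20 + 0\right)^{2} = 20^{2} = 400$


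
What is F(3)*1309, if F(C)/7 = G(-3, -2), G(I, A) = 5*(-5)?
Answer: -229075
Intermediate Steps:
G(I, A) = -25
F(C) = -175 (F(C) = 7*(-25) = -175)
F(3)*1309 = -175*1309 = -229075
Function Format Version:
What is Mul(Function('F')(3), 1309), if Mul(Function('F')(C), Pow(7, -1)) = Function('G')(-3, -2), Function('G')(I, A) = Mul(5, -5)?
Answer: -229075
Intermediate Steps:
Function('G')(I, A) = -25
Function('F')(C) = -175 (Function('F')(C) = Mul(7, -25) = -175)
Mul(Function('F')(3), 1309) = Mul(-175, 1309) = -229075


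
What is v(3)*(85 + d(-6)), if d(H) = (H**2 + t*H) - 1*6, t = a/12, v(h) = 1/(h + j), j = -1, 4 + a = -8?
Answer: 121/2 ≈ 60.500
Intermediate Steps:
a = -12 (a = -4 - 8 = -12)
v(h) = 1/(-1 + h) (v(h) = 1/(h - 1) = 1/(-1 + h))
t = -1 (t = -12/12 = -12*1/12 = -1)
d(H) = -6 + H**2 - H (d(H) = (H**2 - H) - 1*6 = (H**2 - H) - 6 = -6 + H**2 - H)
v(3)*(85 + d(-6)) = (85 + (-6 + (-6)**2 - 1*(-6)))/(-1 + 3) = (85 + (-6 + 36 + 6))/2 = (85 + 36)/2 = (1/2)*121 = 121/2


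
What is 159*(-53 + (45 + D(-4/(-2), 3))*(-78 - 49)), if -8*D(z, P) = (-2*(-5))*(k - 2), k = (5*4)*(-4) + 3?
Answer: -11644683/4 ≈ -2.9112e+6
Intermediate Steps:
k = -77 (k = 20*(-4) + 3 = -80 + 3 = -77)
D(z, P) = 395/4 (D(z, P) = -(-2*(-5))*(-77 - 2)/8 = -5*(-79)/4 = -⅛*(-790) = 395/4)
159*(-53 + (45 + D(-4/(-2), 3))*(-78 - 49)) = 159*(-53 + (45 + 395/4)*(-78 - 49)) = 159*(-53 + (575/4)*(-127)) = 159*(-53 - 73025/4) = 159*(-73237/4) = -11644683/4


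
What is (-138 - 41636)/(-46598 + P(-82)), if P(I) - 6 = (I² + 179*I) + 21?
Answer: 41774/54525 ≈ 0.76614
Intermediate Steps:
P(I) = 27 + I² + 179*I (P(I) = 6 + ((I² + 179*I) + 21) = 6 + (21 + I² + 179*I) = 27 + I² + 179*I)
(-138 - 41636)/(-46598 + P(-82)) = (-138 - 41636)/(-46598 + (27 + (-82)² + 179*(-82))) = -41774/(-46598 + (27 + 6724 - 14678)) = -41774/(-46598 - 7927) = -41774/(-54525) = -41774*(-1/54525) = 41774/54525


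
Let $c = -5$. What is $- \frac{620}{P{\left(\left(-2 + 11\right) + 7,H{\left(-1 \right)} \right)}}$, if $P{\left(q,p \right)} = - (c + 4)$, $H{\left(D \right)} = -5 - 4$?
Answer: $-620$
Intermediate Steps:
$H{\left(D \right)} = -9$ ($H{\left(D \right)} = -5 - 4 = -9$)
$P{\left(q,p \right)} = 1$ ($P{\left(q,p \right)} = - (-5 + 4) = \left(-1\right) \left(-1\right) = 1$)
$- \frac{620}{P{\left(\left(-2 + 11\right) + 7,H{\left(-1 \right)} \right)}} = - \frac{620}{1} = \left(-620\right) 1 = -620$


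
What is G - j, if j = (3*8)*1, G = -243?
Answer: -267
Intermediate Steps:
j = 24 (j = 24*1 = 24)
G - j = -243 - 1*24 = -243 - 24 = -267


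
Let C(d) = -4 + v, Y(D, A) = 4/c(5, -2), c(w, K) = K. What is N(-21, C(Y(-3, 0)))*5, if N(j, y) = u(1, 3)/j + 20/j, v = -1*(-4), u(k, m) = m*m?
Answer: -145/21 ≈ -6.9048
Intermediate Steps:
u(k, m) = m**2
v = 4
Y(D, A) = -2 (Y(D, A) = 4/(-2) = 4*(-1/2) = -2)
C(d) = 0 (C(d) = -4 + 4 = 0)
N(j, y) = 29/j (N(j, y) = 3**2/j + 20/j = 9/j + 20/j = 29/j)
N(-21, C(Y(-3, 0)))*5 = (29/(-21))*5 = (29*(-1/21))*5 = -29/21*5 = -145/21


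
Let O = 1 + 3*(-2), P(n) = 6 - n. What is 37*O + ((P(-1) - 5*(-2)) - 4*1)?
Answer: -172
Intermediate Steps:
O = -5 (O = 1 - 6 = -5)
37*O + ((P(-1) - 5*(-2)) - 4*1) = 37*(-5) + (((6 - 1*(-1)) - 5*(-2)) - 4*1) = -185 + (((6 + 1) + 10) - 4) = -185 + ((7 + 10) - 4) = -185 + (17 - 4) = -185 + 13 = -172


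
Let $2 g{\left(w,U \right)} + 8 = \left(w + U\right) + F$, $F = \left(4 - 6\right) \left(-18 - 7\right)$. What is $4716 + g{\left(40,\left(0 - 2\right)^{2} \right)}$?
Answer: $4759$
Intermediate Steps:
$F = 50$ ($F = \left(-2\right) \left(-25\right) = 50$)
$g{\left(w,U \right)} = 21 + \frac{U}{2} + \frac{w}{2}$ ($g{\left(w,U \right)} = -4 + \frac{\left(w + U\right) + 50}{2} = -4 + \frac{\left(U + w\right) + 50}{2} = -4 + \frac{50 + U + w}{2} = -4 + \left(25 + \frac{U}{2} + \frac{w}{2}\right) = 21 + \frac{U}{2} + \frac{w}{2}$)
$4716 + g{\left(40,\left(0 - 2\right)^{2} \right)} = 4716 + \left(21 + \frac{\left(0 - 2\right)^{2}}{2} + \frac{1}{2} \cdot 40\right) = 4716 + \left(21 + \frac{\left(-2\right)^{2}}{2} + 20\right) = 4716 + \left(21 + \frac{1}{2} \cdot 4 + 20\right) = 4716 + \left(21 + 2 + 20\right) = 4716 + 43 = 4759$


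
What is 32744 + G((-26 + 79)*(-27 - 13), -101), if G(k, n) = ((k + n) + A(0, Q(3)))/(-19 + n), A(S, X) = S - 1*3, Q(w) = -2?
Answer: 491438/15 ≈ 32763.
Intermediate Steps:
A(S, X) = -3 + S (A(S, X) = S - 3 = -3 + S)
G(k, n) = (-3 + k + n)/(-19 + n) (G(k, n) = ((k + n) + (-3 + 0))/(-19 + n) = ((k + n) - 3)/(-19 + n) = (-3 + k + n)/(-19 + n))
32744 + G((-26 + 79)*(-27 - 13), -101) = 32744 + (-3 + (-26 + 79)*(-27 - 13) - 101)/(-19 - 101) = 32744 + (-3 + 53*(-40) - 101)/(-120) = 32744 - (-3 - 2120 - 101)/120 = 32744 - 1/120*(-2224) = 32744 + 278/15 = 491438/15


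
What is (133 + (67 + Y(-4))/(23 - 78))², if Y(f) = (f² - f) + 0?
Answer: 52243984/3025 ≈ 17271.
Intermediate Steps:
Y(f) = f² - f
(133 + (67 + Y(-4))/(23 - 78))² = (133 + (67 - 4*(-1 - 4))/(23 - 78))² = (133 + (67 - 4*(-5))/(-55))² = (133 + (67 + 20)*(-1/55))² = (133 + 87*(-1/55))² = (133 - 87/55)² = (7228/55)² = 52243984/3025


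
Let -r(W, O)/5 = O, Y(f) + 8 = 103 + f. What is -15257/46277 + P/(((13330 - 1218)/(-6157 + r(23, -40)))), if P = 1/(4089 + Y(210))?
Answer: -73841378635/223897078496 ≈ -0.32980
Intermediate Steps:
Y(f) = 95 + f (Y(f) = -8 + (103 + f) = 95 + f)
r(W, O) = -5*O
P = 1/4394 (P = 1/(4089 + (95 + 210)) = 1/(4089 + 305) = 1/4394 ≈ 0.00022758)
-15257/46277 + P/(((13330 - 1218)/(-6157 + r(23, -40)))) = -15257/46277 + 1/(4394*(((13330 - 1218)/(-6157 - 5*(-40))))) = -15257*1/46277 + 1/(4394*((12112/(-6157 + 200)))) = -1387/4207 + 1/(4394*((12112/(-5957)))) = -1387/4207 + 1/(4394*((12112*(-1/5957)))) = -1387/4207 + 1/(4394*(-12112/5957)) = -1387/4207 + (1/4394)*(-5957/12112) = -1387/4207 - 5957/53220128 = -73841378635/223897078496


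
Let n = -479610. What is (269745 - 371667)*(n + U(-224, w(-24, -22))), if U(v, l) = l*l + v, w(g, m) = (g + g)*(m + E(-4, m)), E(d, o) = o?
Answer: -405721924620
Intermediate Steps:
w(g, m) = 4*g*m (w(g, m) = (g + g)*(m + m) = (2*g)*(2*m) = 4*g*m)
U(v, l) = v + l**2 (U(v, l) = l**2 + v = v + l**2)
(269745 - 371667)*(n + U(-224, w(-24, -22))) = (269745 - 371667)*(-479610 + (-224 + (4*(-24)*(-22))**2)) = -101922*(-479610 + (-224 + 2112**2)) = -101922*(-479610 + (-224 + 4460544)) = -101922*(-479610 + 4460320) = -101922*3980710 = -405721924620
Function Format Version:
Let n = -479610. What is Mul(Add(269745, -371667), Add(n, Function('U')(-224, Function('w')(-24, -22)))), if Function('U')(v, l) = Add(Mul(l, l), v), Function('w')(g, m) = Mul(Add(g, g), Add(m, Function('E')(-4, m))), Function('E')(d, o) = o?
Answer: -405721924620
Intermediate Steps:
Function('w')(g, m) = Mul(4, g, m) (Function('w')(g, m) = Mul(Add(g, g), Add(m, m)) = Mul(Mul(2, g), Mul(2, m)) = Mul(4, g, m))
Function('U')(v, l) = Add(v, Pow(l, 2)) (Function('U')(v, l) = Add(Pow(l, 2), v) = Add(v, Pow(l, 2)))
Mul(Add(269745, -371667), Add(n, Function('U')(-224, Function('w')(-24, -22)))) = Mul(Add(269745, -371667), Add(-479610, Add(-224, Pow(Mul(4, -24, -22), 2)))) = Mul(-101922, Add(-479610, Add(-224, Pow(2112, 2)))) = Mul(-101922, Add(-479610, Add(-224, 4460544))) = Mul(-101922, Add(-479610, 4460320)) = Mul(-101922, 3980710) = -405721924620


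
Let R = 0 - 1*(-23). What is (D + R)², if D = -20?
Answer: 9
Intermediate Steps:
R = 23 (R = 0 + 23 = 23)
(D + R)² = (-20 + 23)² = 3² = 9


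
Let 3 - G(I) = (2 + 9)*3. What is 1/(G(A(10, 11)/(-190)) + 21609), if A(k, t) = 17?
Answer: 1/21579 ≈ 4.6341e-5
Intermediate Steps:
G(I) = -30 (G(I) = 3 - (2 + 9)*3 = 3 - 11*3 = 3 - 1*33 = 3 - 33 = -30)
1/(G(A(10, 11)/(-190)) + 21609) = 1/(-30 + 21609) = 1/21579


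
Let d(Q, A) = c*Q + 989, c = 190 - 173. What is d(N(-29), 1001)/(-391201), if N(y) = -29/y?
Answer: -1006/391201 ≈ -0.0025716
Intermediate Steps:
c = 17
d(Q, A) = 989 + 17*Q (d(Q, A) = 17*Q + 989 = 989 + 17*Q)
d(N(-29), 1001)/(-391201) = (989 + 17*(-29/(-29)))/(-391201) = (989 + 17*(-29*(-1/29)))*(-1/391201) = (989 + 17*1)*(-1/391201) = (989 + 17)*(-1/391201) = 1006*(-1/391201) = -1006/391201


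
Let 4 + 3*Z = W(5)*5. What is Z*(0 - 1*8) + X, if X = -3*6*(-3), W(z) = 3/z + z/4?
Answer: 40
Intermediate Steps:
W(z) = 3/z + z/4 (W(z) = 3/z + z*(1/4) = 3/z + z/4)
Z = 7/4 (Z = -4/3 + ((3/5 + (1/4)*5)*5)/3 = -4/3 + ((3*(1/5) + 5/4)*5)/3 = -4/3 + ((3/5 + 5/4)*5)/3 = -4/3 + ((37/20)*5)/3 = -4/3 + (1/3)*(37/4) = -4/3 + 37/12 = 7/4 ≈ 1.7500)
X = 54 (X = -18*(-3) = 54)
Z*(0 - 1*8) + X = 7*(0 - 1*8)/4 + 54 = 7*(0 - 8)/4 + 54 = (7/4)*(-8) + 54 = -14 + 54 = 40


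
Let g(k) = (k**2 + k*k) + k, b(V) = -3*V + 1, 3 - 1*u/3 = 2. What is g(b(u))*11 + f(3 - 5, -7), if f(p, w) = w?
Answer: 1313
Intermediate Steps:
u = 3 (u = 9 - 3*2 = 9 - 6 = 3)
b(V) = 1 - 3*V
g(k) = k + 2*k**2 (g(k) = (k**2 + k**2) + k = 2*k**2 + k = k + 2*k**2)
g(b(u))*11 + f(3 - 5, -7) = ((1 - 3*3)*(1 + 2*(1 - 3*3)))*11 - 7 = ((1 - 9)*(1 + 2*(1 - 9)))*11 - 7 = -8*(1 + 2*(-8))*11 - 7 = -8*(1 - 16)*11 - 7 = -8*(-15)*11 - 7 = 120*11 - 7 = 1320 - 7 = 1313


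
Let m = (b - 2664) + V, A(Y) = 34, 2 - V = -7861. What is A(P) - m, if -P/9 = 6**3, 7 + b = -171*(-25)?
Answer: -9433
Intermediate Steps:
V = 7863 (V = 2 - 1*(-7861) = 2 + 7861 = 7863)
b = 4268 (b = -7 - 171*(-25) = -7 + 4275 = 4268)
P = -1944 (P = -9*6**3 = -9*216 = -1944)
m = 9467 (m = (4268 - 2664) + 7863 = 1604 + 7863 = 9467)
A(P) - m = 34 - 1*9467 = 34 - 9467 = -9433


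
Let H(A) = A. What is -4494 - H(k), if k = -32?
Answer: -4462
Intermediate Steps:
-4494 - H(k) = -4494 - 1*(-32) = -4494 + 32 = -4462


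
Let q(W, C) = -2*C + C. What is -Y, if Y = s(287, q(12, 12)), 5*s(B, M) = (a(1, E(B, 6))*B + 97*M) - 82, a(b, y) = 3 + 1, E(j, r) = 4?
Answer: 98/5 ≈ 19.600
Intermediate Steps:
a(b, y) = 4
q(W, C) = -C
s(B, M) = -82/5 + 4*B/5 + 97*M/5 (s(B, M) = ((4*B + 97*M) - 82)/5 = (-82 + 4*B + 97*M)/5 = -82/5 + 4*B/5 + 97*M/5)
Y = -98/5 (Y = -82/5 + (⅘)*287 + 97*(-1*12)/5 = -82/5 + 1148/5 + (97/5)*(-12) = -82/5 + 1148/5 - 1164/5 = -98/5 ≈ -19.600)
-Y = -1*(-98/5) = 98/5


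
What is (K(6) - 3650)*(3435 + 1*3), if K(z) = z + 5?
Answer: -12510882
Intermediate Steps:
K(z) = 5 + z
(K(6) - 3650)*(3435 + 1*3) = ((5 + 6) - 3650)*(3435 + 1*3) = (11 - 3650)*(3435 + 3) = -3639*3438 = -12510882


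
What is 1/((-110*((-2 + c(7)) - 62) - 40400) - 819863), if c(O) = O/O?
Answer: -1/853333 ≈ -1.1719e-6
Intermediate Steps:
c(O) = 1
1/((-110*((-2 + c(7)) - 62) - 40400) - 819863) = 1/((-110*((-2 + 1) - 62) - 40400) - 819863) = 1/((-110*(-1 - 62) - 40400) - 819863) = 1/((-110*(-63) - 40400) - 819863) = 1/((6930 - 40400) - 819863) = 1/(-33470 - 819863) = 1/(-853333) = -1/853333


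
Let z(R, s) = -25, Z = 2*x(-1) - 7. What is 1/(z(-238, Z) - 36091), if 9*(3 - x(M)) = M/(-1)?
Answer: -1/36116 ≈ -2.7689e-5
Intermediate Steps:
x(M) = 3 + M/9 (x(M) = 3 - M/(9*(-1)) = 3 - M*(-1)/9 = 3 - (-1)*M/9 = 3 + M/9)
Z = -11/9 (Z = 2*(3 + (1/9)*(-1)) - 7 = 2*(3 - 1/9) - 7 = 2*(26/9) - 7 = 52/9 - 7 = -11/9 ≈ -1.2222)
1/(z(-238, Z) - 36091) = 1/(-25 - 36091) = 1/(-36116) = -1/36116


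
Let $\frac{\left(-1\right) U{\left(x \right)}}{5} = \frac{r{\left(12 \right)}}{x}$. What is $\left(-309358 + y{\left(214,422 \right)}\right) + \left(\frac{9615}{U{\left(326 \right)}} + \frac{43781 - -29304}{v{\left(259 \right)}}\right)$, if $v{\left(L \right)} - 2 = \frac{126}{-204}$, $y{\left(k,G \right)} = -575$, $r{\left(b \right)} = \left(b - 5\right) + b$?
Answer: $- \frac{5511095}{19} \approx -2.9006 \cdot 10^{5}$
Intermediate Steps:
$r{\left(b \right)} = -5 + 2 b$ ($r{\left(b \right)} = \left(-5 + b\right) + b = -5 + 2 b$)
$v{\left(L \right)} = \frac{47}{34}$ ($v{\left(L \right)} = 2 + \frac{126}{-204} = 2 + 126 \left(- \frac{1}{204}\right) = 2 - \frac{21}{34} = \frac{47}{34}$)
$U{\left(x \right)} = - \frac{95}{x}$ ($U{\left(x \right)} = - 5 \frac{-5 + 2 \cdot 12}{x} = - 5 \frac{-5 + 24}{x} = - 5 \frac{19}{x} = - \frac{95}{x}$)
$\left(-309358 + y{\left(214,422 \right)}\right) + \left(\frac{9615}{U{\left(326 \right)}} + \frac{43781 - -29304}{v{\left(259 \right)}}\right) = \left(-309358 - 575\right) + \left(\frac{9615}{\left(-95\right) \frac{1}{326}} + \frac{43781 - -29304}{\frac{47}{34}}\right) = -309933 + \left(\frac{9615}{\left(-95\right) \frac{1}{326}} + \left(43781 + 29304\right) \frac{34}{47}\right) = -309933 + \left(\frac{9615}{- \frac{95}{326}} + 73085 \cdot \frac{34}{47}\right) = -309933 + \left(9615 \left(- \frac{326}{95}\right) + 52870\right) = -309933 + \left(- \frac{626898}{19} + 52870\right) = -309933 + \frac{377632}{19} = - \frac{5511095}{19}$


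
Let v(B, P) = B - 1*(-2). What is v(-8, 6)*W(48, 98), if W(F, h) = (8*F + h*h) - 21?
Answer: -59802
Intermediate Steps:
W(F, h) = -21 + h² + 8*F (W(F, h) = (8*F + h²) - 21 = (h² + 8*F) - 21 = -21 + h² + 8*F)
v(B, P) = 2 + B (v(B, P) = B + 2 = 2 + B)
v(-8, 6)*W(48, 98) = (2 - 8)*(-21 + 98² + 8*48) = -6*(-21 + 9604 + 384) = -6*9967 = -59802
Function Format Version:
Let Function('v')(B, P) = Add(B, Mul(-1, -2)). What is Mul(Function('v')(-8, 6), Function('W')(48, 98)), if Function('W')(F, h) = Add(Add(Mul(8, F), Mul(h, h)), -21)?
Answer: -59802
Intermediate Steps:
Function('W')(F, h) = Add(-21, Pow(h, 2), Mul(8, F)) (Function('W')(F, h) = Add(Add(Mul(8, F), Pow(h, 2)), -21) = Add(Add(Pow(h, 2), Mul(8, F)), -21) = Add(-21, Pow(h, 2), Mul(8, F)))
Function('v')(B, P) = Add(2, B) (Function('v')(B, P) = Add(B, 2) = Add(2, B))
Mul(Function('v')(-8, 6), Function('W')(48, 98)) = Mul(Add(2, -8), Add(-21, Pow(98, 2), Mul(8, 48))) = Mul(-6, Add(-21, 9604, 384)) = Mul(-6, 9967) = -59802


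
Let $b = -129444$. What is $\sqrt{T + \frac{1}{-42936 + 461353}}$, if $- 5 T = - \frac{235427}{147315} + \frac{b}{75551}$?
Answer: $\frac{13 \sqrt{27530421953649948749514}}{2650481315265} \approx 0.81381$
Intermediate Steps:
$T = \frac{5265112591}{7949853975}$ ($T = - \frac{- \frac{235427}{147315} - \frac{129444}{75551}}{5} = - \frac{\left(-235427\right) \frac{1}{147315} - \frac{18492}{10793}}{5} = - \frac{- \frac{235427}{147315} - \frac{18492}{10793}}{5} = \left(- \frac{1}{5}\right) \left(- \frac{5265112591}{1589970795}\right) = \frac{5265112591}{7949853975} \approx 0.66229$)
$\sqrt{T + \frac{1}{-42936 + 461353}} = \sqrt{\frac{5265112591}{7949853975} + \frac{1}{-42936 + 461353}} = \sqrt{\frac{5265112591}{7949853975} + \frac{1}{418417}} = \sqrt{\frac{8776974361922}{13252406576325}} = \frac{13 \sqrt{27530421953649948749514}}{2650481315265}$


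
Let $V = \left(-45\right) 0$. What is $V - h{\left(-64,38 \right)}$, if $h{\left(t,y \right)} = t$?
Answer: $64$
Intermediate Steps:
$V = 0$
$V - h{\left(-64,38 \right)} = 0 - -64 = 0 + 64 = 64$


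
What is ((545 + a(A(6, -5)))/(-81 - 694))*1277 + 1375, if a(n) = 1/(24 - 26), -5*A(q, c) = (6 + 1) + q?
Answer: 740597/1550 ≈ 477.80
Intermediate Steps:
A(q, c) = -7/5 - q/5 (A(q, c) = -((6 + 1) + q)/5 = -(7 + q)/5 = -7/5 - q/5)
a(n) = -½ (a(n) = 1/(-2) = -½)
((545 + a(A(6, -5)))/(-81 - 694))*1277 + 1375 = ((545 - ½)/(-81 - 694))*1277 + 1375 = ((1089/2)/(-775))*1277 + 1375 = ((1089/2)*(-1/775))*1277 + 1375 = -1089/1550*1277 + 1375 = -1390653/1550 + 1375 = 740597/1550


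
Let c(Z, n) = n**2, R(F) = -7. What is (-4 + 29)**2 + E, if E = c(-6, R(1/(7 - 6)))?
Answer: 674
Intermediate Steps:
E = 49 (E = (-7)**2 = 49)
(-4 + 29)**2 + E = (-4 + 29)**2 + 49 = 25**2 + 49 = 625 + 49 = 674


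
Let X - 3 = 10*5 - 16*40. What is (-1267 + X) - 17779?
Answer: -19633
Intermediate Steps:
X = -587 (X = 3 + (10*5 - 16*40) = 3 + (50 - 640) = 3 - 590 = -587)
(-1267 + X) - 17779 = (-1267 - 587) - 17779 = -1854 - 17779 = -19633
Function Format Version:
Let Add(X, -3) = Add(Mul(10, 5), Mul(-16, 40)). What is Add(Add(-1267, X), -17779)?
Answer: -19633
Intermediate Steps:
X = -587 (X = Add(3, Add(Mul(10, 5), Mul(-16, 40))) = Add(3, Add(50, -640)) = Add(3, -590) = -587)
Add(Add(-1267, X), -17779) = Add(Add(-1267, -587), -17779) = Add(-1854, -17779) = -19633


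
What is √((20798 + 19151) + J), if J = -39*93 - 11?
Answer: √36311 ≈ 190.55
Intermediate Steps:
J = -3638 (J = -3627 - 11 = -3638)
√((20798 + 19151) + J) = √((20798 + 19151) - 3638) = √(39949 - 3638) = √36311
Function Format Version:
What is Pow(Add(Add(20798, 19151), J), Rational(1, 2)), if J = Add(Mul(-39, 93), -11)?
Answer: Pow(36311, Rational(1, 2)) ≈ 190.55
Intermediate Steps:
J = -3638 (J = Add(-3627, -11) = -3638)
Pow(Add(Add(20798, 19151), J), Rational(1, 2)) = Pow(Add(Add(20798, 19151), -3638), Rational(1, 2)) = Pow(Add(39949, -3638), Rational(1, 2)) = Pow(36311, Rational(1, 2))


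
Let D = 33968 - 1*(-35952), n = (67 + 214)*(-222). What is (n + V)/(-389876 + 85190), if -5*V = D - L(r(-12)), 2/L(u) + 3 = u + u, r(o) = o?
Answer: 5154706/20566305 ≈ 0.25064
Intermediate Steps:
n = -62382 (n = 281*(-222) = -62382)
D = 69920 (D = 33968 + 35952 = 69920)
L(u) = 2/(-3 + 2*u) (L(u) = 2/(-3 + (u + u)) = 2/(-3 + 2*u))
V = -1887842/135 (V = -(69920 - 2/(-3 + 2*(-12)))/5 = -(69920 - 2/(-3 - 24))/5 = -(69920 - 2/(-27))/5 = -(69920 - 2*(-1)/27)/5 = -(69920 - 1*(-2/27))/5 = -(69920 + 2/27)/5 = -⅕*1887842/27 = -1887842/135 ≈ -13984.)
(n + V)/(-389876 + 85190) = (-62382 - 1887842/135)/(-389876 + 85190) = -10309412/135/(-304686) = -10309412/135*(-1/304686) = 5154706/20566305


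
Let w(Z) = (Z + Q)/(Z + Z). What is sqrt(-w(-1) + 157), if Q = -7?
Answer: 3*sqrt(17) ≈ 12.369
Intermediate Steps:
w(Z) = (-7 + Z)/(2*Z) (w(Z) = (Z - 7)/(Z + Z) = (-7 + Z)/((2*Z)) = (-7 + Z)*(1/(2*Z)) = (-7 + Z)/(2*Z))
sqrt(-w(-1) + 157) = sqrt(-(-7 - 1)/(2*(-1)) + 157) = sqrt(-(-1)*(-8)/2 + 157) = sqrt(-1*4 + 157) = sqrt(-4 + 157) = sqrt(153) = 3*sqrt(17)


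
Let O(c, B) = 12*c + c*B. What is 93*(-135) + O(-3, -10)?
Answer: -12561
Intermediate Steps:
O(c, B) = 12*c + B*c
93*(-135) + O(-3, -10) = 93*(-135) - 3*(12 - 10) = -12555 - 3*2 = -12555 - 6 = -12561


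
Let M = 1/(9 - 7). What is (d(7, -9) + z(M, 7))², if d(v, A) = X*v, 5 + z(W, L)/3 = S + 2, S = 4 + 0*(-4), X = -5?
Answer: 1024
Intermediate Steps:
S = 4 (S = 4 + 0 = 4)
M = ½ (M = 1/2 = ½ ≈ 0.50000)
z(W, L) = 3 (z(W, L) = -15 + 3*(4 + 2) = -15 + 3*6 = -15 + 18 = 3)
d(v, A) = -5*v
(d(7, -9) + z(M, 7))² = (-5*7 + 3)² = (-35 + 3)² = (-32)² = 1024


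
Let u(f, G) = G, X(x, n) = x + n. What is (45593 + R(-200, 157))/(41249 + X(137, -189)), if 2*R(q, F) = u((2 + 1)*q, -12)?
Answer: 45587/41197 ≈ 1.1066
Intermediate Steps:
X(x, n) = n + x
R(q, F) = -6 (R(q, F) = (1/2)*(-12) = -6)
(45593 + R(-200, 157))/(41249 + X(137, -189)) = (45593 - 6)/(41249 + (-189 + 137)) = 45587/(41249 - 52) = 45587/41197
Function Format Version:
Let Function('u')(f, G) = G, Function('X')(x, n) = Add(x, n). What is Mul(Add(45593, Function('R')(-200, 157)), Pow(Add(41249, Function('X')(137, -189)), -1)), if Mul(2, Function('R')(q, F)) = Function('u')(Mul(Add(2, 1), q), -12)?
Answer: Rational(45587, 41197) ≈ 1.1066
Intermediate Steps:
Function('X')(x, n) = Add(n, x)
Function('R')(q, F) = -6 (Function('R')(q, F) = Mul(Rational(1, 2), -12) = -6)
Mul(Add(45593, Function('R')(-200, 157)), Pow(Add(41249, Function('X')(137, -189)), -1)) = Mul(Add(45593, -6), Pow(Add(41249, Add(-189, 137)), -1)) = Mul(45587, Pow(Add(41249, -52), -1)) = Mul(45587, Pow(41197, -1)) = Mul(45587, Rational(1, 41197)) = Rational(45587, 41197)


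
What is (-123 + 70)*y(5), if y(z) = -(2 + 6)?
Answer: 424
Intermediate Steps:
y(z) = -8 (y(z) = -1*8 = -8)
(-123 + 70)*y(5) = (-123 + 70)*(-8) = -53*(-8) = 424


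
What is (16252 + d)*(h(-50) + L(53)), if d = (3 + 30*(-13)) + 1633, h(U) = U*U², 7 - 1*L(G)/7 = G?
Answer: -2192884356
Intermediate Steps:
L(G) = 49 - 7*G
h(U) = U³
d = 1246 (d = (3 - 390) + 1633 = -387 + 1633 = 1246)
(16252 + d)*(h(-50) + L(53)) = (16252 + 1246)*((-50)³ + (49 - 7*53)) = 17498*(-125000 + (49 - 371)) = 17498*(-125000 - 322) = 17498*(-125322) = -2192884356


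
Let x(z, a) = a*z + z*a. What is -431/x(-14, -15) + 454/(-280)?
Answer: -278/105 ≈ -2.6476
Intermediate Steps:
x(z, a) = 2*a*z (x(z, a) = a*z + a*z = 2*a*z)
-431/x(-14, -15) + 454/(-280) = -431/(2*(-15)*(-14)) + 454/(-280) = -431/420 + 454*(-1/280) = -431*1/420 - 227/140 = -431/420 - 227/140 = -278/105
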